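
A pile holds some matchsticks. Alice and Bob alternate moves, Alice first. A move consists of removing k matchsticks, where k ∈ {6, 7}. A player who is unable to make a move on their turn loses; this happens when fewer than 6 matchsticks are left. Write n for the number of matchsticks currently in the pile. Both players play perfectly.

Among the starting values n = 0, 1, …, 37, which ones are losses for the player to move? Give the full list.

Compute win/loss labels from the base case upward. A position with no move is L. Any other position is W if it can reach an L in one move, else L.
n=0: no move → L
n=1: no move → L
n=2: no move → L
n=3: no move → L
n=4: no move → L
n=5: no move → L
n=6: can move to 0, which is L ⇒ W
n=7: can move to 1, which is L ⇒ W
n=8: can move to 2, which is L ⇒ W
n=9: can move to 3, which is L ⇒ W
n=10: can move to 4, which is L ⇒ W
n=11: can move to 5, which is L ⇒ W
n=12: can move to 5, which is L ⇒ W
n=13: moves to 7(W), 6(W); every one is W ⇒ L
n=14: moves to 8(W), 7(W); every one is W ⇒ L
n=15: moves to 9(W), 8(W); every one is W ⇒ L
n=16: moves to 10(W), 9(W); every one is W ⇒ L
n=17: moves to 11(W), 10(W); every one is W ⇒ L
n=18: moves to 12(W), 11(W); every one is W ⇒ L
n=19: can move to 13, which is L ⇒ W
n=20: can move to 14, which is L ⇒ W
n=21: can move to 15, which is L ⇒ W
n=22: can move to 16, which is L ⇒ W
n=23: can move to 17, which is L ⇒ W
n=24: can move to 18, which is L ⇒ W
n=25: can move to 18, which is L ⇒ W
n=26: moves to 20(W), 19(W); every one is W ⇒ L
n=27: moves to 21(W), 20(W); every one is W ⇒ L
n=28: moves to 22(W), 21(W); every one is W ⇒ L
n=29: moves to 23(W), 22(W); every one is W ⇒ L
n=30: moves to 24(W), 23(W); every one is W ⇒ L
n=31: moves to 25(W), 24(W); every one is W ⇒ L
n=32: can move to 26, which is L ⇒ W
n=33: can move to 27, which is L ⇒ W
n=34: can move to 28, which is L ⇒ W
n=35: can move to 29, which is L ⇒ W
n=36: can move to 30, which is L ⇒ W
n=37: can move to 31, which is L ⇒ W
The losing starting values of n are exactly the entries labelled L in this table (18 of them).

0, 1, 2, 3, 4, 5, 13, 14, 15, 16, 17, 18, 26, 27, 28, 29, 30, 31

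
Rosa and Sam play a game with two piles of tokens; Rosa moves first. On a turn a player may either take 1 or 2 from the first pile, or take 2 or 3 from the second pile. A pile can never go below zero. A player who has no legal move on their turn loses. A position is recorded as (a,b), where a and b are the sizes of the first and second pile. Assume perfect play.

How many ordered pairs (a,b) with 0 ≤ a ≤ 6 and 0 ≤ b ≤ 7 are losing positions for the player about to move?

20

Compute win/loss labels from the base case upward. A position with no move is L. Any other position is W if it can reach an L in one move, else L.
Every move lowers a or b (never raises either), so fill the grid row by row in increasing a, and left to right within a row: each cell's successors are then already labelled.
      b=0  b=1  b=2  b=3  b=4  b=5  b=6  b=7
a=0:    L    L    W    W    W    L    L    W
a=1:    W    W    L    L    W    W    W    L
a=2:    W    W    W    W    L    W    W    W
a=3:    L    L    W    W    W    L    L    W
a=4:    W    W    L    L    W    W    W    L
a=5:    W    W    W    W    L    W    W    W
a=6:    L    L    W    W    W    L    L    W
Cells with no legal move (terminal, hence L): (0,0), (0,1).
The remaining L cells, each justified by listing all of its moves:
(0,5): only reaches (0,3)(W), (0,2)(W), all W → L
(0,6): only reaches (0,4)(W), (0,3)(W), all W → L
(1,2): only reaches (0,2)(W), (1,0)(W), all W → L
(1,3): only reaches (0,3)(W), (1,1)(W), (1,0)(W), all W → L
(1,7): only reaches (0,7)(W), (1,5)(W), (1,4)(W), all W → L
(2,4): only reaches (1,4)(W), (0,4)(W), (2,2)(W), (2,1)(W), all W → L
(3,0): only reaches (2,0)(W), (1,0)(W), all W → L
(3,1): only reaches (2,1)(W), (1,1)(W), all W → L
(3,5): only reaches (2,5)(W), (1,5)(W), (3,3)(W), (3,2)(W), all W → L
(3,6): only reaches (2,6)(W), (1,6)(W), (3,4)(W), (3,3)(W), all W → L
(4,2): only reaches (3,2)(W), (2,2)(W), (4,0)(W), all W → L
(4,3): only reaches (3,3)(W), (2,3)(W), (4,1)(W), (4,0)(W), all W → L
(4,7): only reaches (3,7)(W), (2,7)(W), (4,5)(W), (4,4)(W), all W → L
(5,4): only reaches (4,4)(W), (3,4)(W), (5,2)(W), (5,1)(W), all W → L
(6,0): only reaches (5,0)(W), (4,0)(W), all W → L
(6,1): only reaches (5,1)(W), (4,1)(W), all W → L
(6,5): only reaches (5,5)(W), (4,5)(W), (6,3)(W), (6,2)(W), all W → L
(6,6): only reaches (5,6)(W), (4,6)(W), (6,4)(W), (6,3)(W), all W → L
Every other cell has at least one move into one of the L cells above, so it is W.
L cells per row: a=0: 4, a=1: 3, a=2: 1, a=3: 4, a=4: 3, a=5: 1, a=6: 4; total 20.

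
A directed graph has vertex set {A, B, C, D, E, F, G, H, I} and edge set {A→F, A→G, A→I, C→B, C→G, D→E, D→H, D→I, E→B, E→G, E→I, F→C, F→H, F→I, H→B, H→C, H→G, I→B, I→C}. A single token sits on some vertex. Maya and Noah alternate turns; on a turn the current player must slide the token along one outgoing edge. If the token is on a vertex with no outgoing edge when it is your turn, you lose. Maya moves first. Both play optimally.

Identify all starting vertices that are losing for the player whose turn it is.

B, D, F, G

Work bottom-up. With no move the player to move loses. Otherwise the position is W if at least one move leads to an L position for the opponent, and L if every move leads to a W.
Every edge goes from a vertex to one that appears earlier in the order B, G, C, I, E, H, F, D, A, so processing vertices in that order labels each vertex after all of its successors.
B: no outgoing edge → L
G: no outgoing edge → L
C: W (go to G, an L position)
I: W (go to B, an L position)
E: W (go to G, an L position)
H: W (go to G, an L position)
F: L (options H(W), I(W), C(W) are all W)
D: L (options H(W), E(W), I(W) are all W)
A: W (go to F, an L position)
The losing starting vertices are exactly the entries labelled L in this table (4 of them).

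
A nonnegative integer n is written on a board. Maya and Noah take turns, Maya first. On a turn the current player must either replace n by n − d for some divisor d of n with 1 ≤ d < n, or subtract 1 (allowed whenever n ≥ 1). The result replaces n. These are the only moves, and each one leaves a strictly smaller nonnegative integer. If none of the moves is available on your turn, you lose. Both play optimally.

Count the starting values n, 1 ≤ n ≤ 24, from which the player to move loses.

11

Compute win/loss labels from the base case upward. A position with no move is L. Any other position is W if it can reach an L in one move, else L.
n=0: no move → L
n=1: reaches L-position 0 → W
n=2: only reaches 1(W), which is W → L
n=3: reaches L-position 2 → W
n=4: reaches L-position 2 → W
n=5: only reaches 4(W), which is W → L
n=6: reaches L-position 5 → W
n=7: only reaches 6(W), which is W → L
n=8: reaches L-position 7 → W
n=9: only reaches 6(W), 8(W), all W → L
n=10: reaches L-position 5 → W
n=11: only reaches 10(W), which is W → L
n=12: reaches L-position 9 → W
n=13: only reaches 12(W), which is W → L
n=14: reaches L-position 7 → W
n=15: only reaches 10(W), 12(W), 14(W), all W → L
n=16: reaches L-position 15 → W
n=17: only reaches 16(W), which is W → L
n=18: reaches L-position 9 → W
n=19: only reaches 18(W), which is W → L
n=20: reaches L-position 15 → W
n=21: only reaches 14(W), 18(W), 20(W), all W → L
n=22: reaches L-position 11 → W
n=23: only reaches 22(W), which is W → L
n=24: reaches L-position 21 → W
L entries with 1 ≤ n ≤ 24 (n=0 is outside the asked range and is not counted): n = 2, 5, 7, 9, 11, 13, 15, 17, 19, 21, 23; that makes 11.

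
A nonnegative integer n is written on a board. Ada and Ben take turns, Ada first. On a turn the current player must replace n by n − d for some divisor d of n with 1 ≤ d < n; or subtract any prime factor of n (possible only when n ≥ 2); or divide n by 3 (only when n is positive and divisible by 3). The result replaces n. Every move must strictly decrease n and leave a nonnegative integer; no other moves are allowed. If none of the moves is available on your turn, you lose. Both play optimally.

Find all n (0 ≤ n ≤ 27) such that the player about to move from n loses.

Compute win/loss labels from the base case upward. A position with no move is L. Any other position is W if it can reach an L in one move, else L.
n=0: no move → L
n=1: no move → L
n=2: →0(L), so W
n=3: →0(L), so W
n=4: →2(W), 3(W) — all W, so L
n=5: →0(L), so W
n=6: →4(L), so W
n=7: →0(L), so W
n=8: →4(L), so W
n=9: →3(W), 6(W), 8(W) — all W, so L
n=10: →9(L), so W
n=11: →0(L), so W
n=12: →4(L), so W
n=13: →0(L), so W
n=14: →7(W), 12(W), 13(W) — all W, so L
n=15: →14(L), so W
n=16: →14(L), so W
n=17: →0(L), so W
n=18: →9(L), so W
n=19: →0(L), so W
n=20: →10(W), 15(W), 16(W), 18(W), 19(W) — all W, so L
n=21: →14(L), so W
n=22: →20(L), so W
n=23: →0(L), so W
n=24: →20(L), so W
n=25: →20(L), so W
n=26: →13(W), 24(W), 25(W) — all W, so L
n=27: →9(L), so W
Reading off the rows marked L gives the requested list; there are 7 such values of n.

0, 1, 4, 9, 14, 20, 26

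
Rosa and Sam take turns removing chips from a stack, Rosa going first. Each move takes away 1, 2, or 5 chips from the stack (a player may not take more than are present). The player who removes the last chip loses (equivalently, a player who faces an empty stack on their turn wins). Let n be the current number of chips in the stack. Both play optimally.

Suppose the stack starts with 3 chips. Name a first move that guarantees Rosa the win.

Compute win/loss labels from the base case upward. A position with no move is W. Any other position is W if it can reach an L in one move, else L.
n=0: no move; the opponent has just taken the last chip and therefore loses → W
n=1: L (sole option 0(W) is W)
n=2: W (go to 1, an L position)
n=3: W (go to 1, an L position)
From 3, the L positions reachable in one move are: 1.

Remove 2, leaving 1.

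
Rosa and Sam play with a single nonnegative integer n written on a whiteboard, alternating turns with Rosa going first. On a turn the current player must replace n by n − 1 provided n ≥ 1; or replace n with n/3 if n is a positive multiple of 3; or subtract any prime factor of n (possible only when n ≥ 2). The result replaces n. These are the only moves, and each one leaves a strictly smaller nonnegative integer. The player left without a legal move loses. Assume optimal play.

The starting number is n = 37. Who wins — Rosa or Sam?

Rosa wins.

Work bottom-up. With no move the player to move loses. Otherwise the position is W if at least one move leads to an L position for the opponent, and L if every move leads to a W.
n=0: no move → L
n=1: W (go to 0, an L position)
n=2: W (go to 0, an L position)
n=3: W (go to 0, an L position)
n=4: L (options 2(W), 3(W) are all W)
n=5: W (go to 0, an L position)
n=6: W (go to 4, an L position)
n=7: W (go to 0, an L position)
n=8: L (options 6(W), 7(W) are all W)
n=9: W (go to 8, an L position)
n=10: W (go to 8, an L position)
n=11: W (go to 0, an L position)
n=12: W (go to 4, an L position)
n=13: W (go to 0, an L position)
n=14: L (options 7(W), 12(W), 13(W) are all W)
n=15: W (go to 14, an L position)
n=16: W (go to 14, an L position)
n=17: W (go to 0, an L position)
n=18: L (options 6(W), 15(W), 16(W), 17(W) are all W)
n=19: W (go to 0, an L position)
n=20: W (go to 18, an L position)
n=21: W (go to 14, an L position)
n=22: L (options 11(W), 20(W), 21(W) are all W)
n=23: W (go to 0, an L position)
n=24: W (go to 8, an L position)
n=25: L (options 20(W), 24(W) are all W)
n=26: W (go to 25, an L position)
n=27: L (options 9(W), 24(W), 26(W) are all W)
n=28: W (go to 27, an L position)
n=29: W (go to 0, an L position)
n=30: W (go to 25, an L position)
n=31: W (go to 0, an L position)
n=32: L (options 30(W), 31(W) are all W)
n=33: W (go to 22, an L position)
n=34: W (go to 32, an L position)
n=35: L (options 28(W), 30(W), 34(W) are all W)
n=36: W (go to 35, an L position)
n=37: W (go to 0, an L position)
From 37 Rosa can move to 0, reaching an L position.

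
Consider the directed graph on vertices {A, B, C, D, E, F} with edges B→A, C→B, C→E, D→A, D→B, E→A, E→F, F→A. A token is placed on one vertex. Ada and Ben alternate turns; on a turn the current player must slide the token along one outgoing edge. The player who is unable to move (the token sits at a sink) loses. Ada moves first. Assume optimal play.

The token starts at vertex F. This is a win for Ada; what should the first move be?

Label each position W (a win for the player to move) or L (a loss). A position with no legal move is L; any other position is W exactly when some move reaches an L, and L when every move reaches a W.
Every edge goes from a vertex to one that appears earlier in the order A, F, E, B, D, C, so processing vertices in that order labels each vertex after all of its successors.
A: no outgoing edge → L
F: W (go to A, an L position)
E: W (go to A, an L position)
B: W (go to A, an L position)
D: W (go to A, an L position)
C: L (options B(W), E(W) are all W)
From F, the L positions reachable in one move are: A.

Move to A.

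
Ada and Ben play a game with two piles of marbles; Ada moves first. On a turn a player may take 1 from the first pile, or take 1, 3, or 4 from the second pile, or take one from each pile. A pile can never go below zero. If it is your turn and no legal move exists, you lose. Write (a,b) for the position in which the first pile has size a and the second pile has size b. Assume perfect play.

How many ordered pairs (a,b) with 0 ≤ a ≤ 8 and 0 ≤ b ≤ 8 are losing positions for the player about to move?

Compute win/loss labels from the base case upward. A position with no move is L. Any other position is W if it can reach an L in one move, else L.
Every move lowers a or b (never raises either), so fill the grid row by row in increasing a, and left to right within a row: each cell's successors are then already labelled.
      b=0  b=1  b=2  b=3  b=4  b=5  b=6  b=7  b=8
a=0:    L    W    L    W    W    W    W    L    W
a=1:    W    W    W    W    L    W    L    W    W
a=2:    L    W    L    W    W    W    W    W    L
a=3:    W    W    W    W    L    W    L    W    W
a=4:    L    W    L    W    W    W    W    W    L
a=5:    W    W    W    W    L    W    L    W    W
a=6:    L    W    L    W    W    W    W    W    L
a=7:    W    W    W    W    L    W    L    W    W
a=8:    L    W    L    W    W    W    W    W    L
Cells with no legal move (terminal, hence L): (0,0).
The remaining L cells, each justified by listing all of its moves:
(0,2): L (sole option (0,1)(W) is W)
(0,7): L (options (0,6)(W), (0,4)(W), (0,3)(W) are all W)
(1,4): L (options (0,4)(W), (1,3)(W), (1,1)(W), (1,0)(W), (0,3)(W) are all W)
(1,6): L (options (0,6)(W), (1,5)(W), (1,3)(W), (1,2)(W), (0,5)(W) are all W)
(2,0): L (sole option (1,0)(W) is W)
(2,2): L (options (1,2)(W), (2,1)(W), (1,1)(W) are all W)
(2,8): L (options (1,8)(W), (2,7)(W), (2,5)(W), (2,4)(W), (1,7)(W) are all W)
(3,4): L (options (2,4)(W), (3,3)(W), (3,1)(W), (3,0)(W), (2,3)(W) are all W)
(3,6): L (options (2,6)(W), (3,5)(W), (3,3)(W), (3,2)(W), (2,5)(W) are all W)
(4,0): L (sole option (3,0)(W) is W)
(4,2): L (options (3,2)(W), (4,1)(W), (3,1)(W) are all W)
(4,8): L (options (3,8)(W), (4,7)(W), (4,5)(W), (4,4)(W), (3,7)(W) are all W)
(5,4): L (options (4,4)(W), (5,3)(W), (5,1)(W), (5,0)(W), (4,3)(W) are all W)
(5,6): L (options (4,6)(W), (5,5)(W), (5,3)(W), (5,2)(W), (4,5)(W) are all W)
(6,0): L (sole option (5,0)(W) is W)
(6,2): L (options (5,2)(W), (6,1)(W), (5,1)(W) are all W)
(6,8): L (options (5,8)(W), (6,7)(W), (6,5)(W), (6,4)(W), (5,7)(W) are all W)
(7,4): L (options (6,4)(W), (7,3)(W), (7,1)(W), (7,0)(W), (6,3)(W) are all W)
(7,6): L (options (6,6)(W), (7,5)(W), (7,3)(W), (7,2)(W), (6,5)(W) are all W)
(8,0): L (sole option (7,0)(W) is W)
(8,2): L (options (7,2)(W), (8,1)(W), (7,1)(W) are all W)
(8,8): L (options (7,8)(W), (8,7)(W), (8,5)(W), (8,4)(W), (7,7)(W) are all W)
Every other cell has at least one move into one of the L cells above, so it is W.
L cells per row: a=0: 3, a=1: 2, a=2: 3, a=3: 2, a=4: 3, a=5: 2, a=6: 3, a=7: 2, a=8: 3; total 23.

23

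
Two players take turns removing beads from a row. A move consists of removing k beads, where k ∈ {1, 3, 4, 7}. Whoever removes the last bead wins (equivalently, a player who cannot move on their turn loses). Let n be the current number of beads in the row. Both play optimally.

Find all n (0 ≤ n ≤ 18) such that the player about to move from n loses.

Compute win/loss labels from the base case upward. A position with no move is L. Any other position is W if it can reach an L in one move, else L.
n=0: no move → L
n=1: can move to 0, which is L ⇒ W
n=2: the only move is to 1(W), a W ⇒ L
n=3: can move to 2, which is L ⇒ W
n=4: can move to 0, which is L ⇒ W
n=5: can move to 2, which is L ⇒ W
n=6: can move to 2, which is L ⇒ W
n=7: can move to 0, which is L ⇒ W
n=8: moves to 7(W), 5(W), 4(W), 1(W); every one is W ⇒ L
n=9: can move to 8, which is L ⇒ W
n=10: moves to 9(W), 7(W), 6(W), 3(W); every one is W ⇒ L
n=11: can move to 10, which is L ⇒ W
n=12: can move to 8, which is L ⇒ W
n=13: can move to 10, which is L ⇒ W
n=14: can move to 10, which is L ⇒ W
n=15: can move to 8, which is L ⇒ W
n=16: moves to 15(W), 13(W), 12(W), 9(W); every one is W ⇒ L
n=17: can move to 16, which is L ⇒ W
n=18: moves to 17(W), 15(W), 14(W), 11(W); every one is W ⇒ L
The losing starting values of n are exactly the entries labelled L in this table (6 of them).

0, 2, 8, 10, 16, 18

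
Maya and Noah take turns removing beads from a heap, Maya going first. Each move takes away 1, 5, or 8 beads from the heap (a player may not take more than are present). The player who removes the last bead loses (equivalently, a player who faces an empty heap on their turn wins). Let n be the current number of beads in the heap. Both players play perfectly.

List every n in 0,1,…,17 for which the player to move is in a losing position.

1, 3, 5, 7, 14, 16

Compute win/loss labels from the base case upward. A position with no move is W. Any other position is W if it can reach an L in one move, else L.
n=0: no move; the opponent has just taken the last bead and therefore loses → W
n=1: →0(W) only, which is W, so L
n=2: →1(L), so W
n=3: →2(W) only, which is W, so L
n=4: →3(L), so W
n=5: →4(W), 0(W) — all W, so L
n=6: →5(L), so W
n=7: →6(W), 2(W) — all W, so L
n=8: →7(L), so W
n=9: →1(L), so W
n=10: →5(L), so W
n=11: →3(L), so W
n=12: →7(L), so W
n=13: →5(L), so W
n=14: →13(W), 9(W), 6(W) — all W, so L
n=15: →14(L), so W
n=16: →15(W), 11(W), 8(W) — all W, so L
n=17: →16(L), so W
The losing starting values of n are exactly the entries labelled L in this table (6 of them).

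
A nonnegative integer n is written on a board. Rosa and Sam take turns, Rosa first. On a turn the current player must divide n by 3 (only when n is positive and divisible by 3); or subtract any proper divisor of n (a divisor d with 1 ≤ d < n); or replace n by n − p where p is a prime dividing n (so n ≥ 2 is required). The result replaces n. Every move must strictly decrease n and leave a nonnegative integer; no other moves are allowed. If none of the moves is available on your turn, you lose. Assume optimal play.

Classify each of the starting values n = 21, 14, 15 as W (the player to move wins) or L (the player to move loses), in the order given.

21: W, 14: L, 15: W

Label each position W (a win for the player to move) or L (a loss). A position with no legal move is L; any other position is W exactly when some move reaches an L, and L when every move reaches a W.
n=0: no move → L
n=1: no move → L
n=2: →0(L), so W
n=3: →0(L), so W
n=4: →2(W), 3(W) — all W, so L
n=5: →0(L), so W
n=6: →4(L), so W
n=7: →0(L), so W
n=8: →4(L), so W
n=9: →3(W), 6(W), 8(W) — all W, so L
n=10: →9(L), so W
n=11: →0(L), so W
n=12: →4(L), so W
n=13: →0(L), so W
n=14: →7(W), 12(W), 13(W) — all W, so L
n=15: →14(L), so W
n=16: →14(L), so W
n=17: →0(L), so W
n=18: →9(L), so W
n=19: →0(L), so W
n=20: →10(W), 15(W), 16(W), 18(W), 19(W) — all W, so L
n=21: →14(L), so W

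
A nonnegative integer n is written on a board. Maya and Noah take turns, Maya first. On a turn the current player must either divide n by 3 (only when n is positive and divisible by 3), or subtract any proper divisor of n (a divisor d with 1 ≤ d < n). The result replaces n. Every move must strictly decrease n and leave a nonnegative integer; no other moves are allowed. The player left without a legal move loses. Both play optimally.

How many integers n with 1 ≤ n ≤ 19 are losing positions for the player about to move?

9

Label each position W (a win for the player to move) or L (a loss). A position with no legal move is L; any other position is W exactly when some move reaches an L, and L when every move reaches a W.
n=0: no move → L
n=1: no move → L
n=2: →1(L), so W
n=3: →1(L), so W
n=4: →2(W), 3(W) — all W, so L
n=5: →4(L), so W
n=6: →4(L), so W
n=7: →6(W) only, which is W, so L
n=8: →4(L), so W
n=9: →3(W), 6(W), 8(W) — all W, so L
n=10: →9(L), so W
n=11: →10(W) only, which is W, so L
n=12: →4(L), so W
n=13: →12(W) only, which is W, so L
n=14: →7(L), so W
n=15: →5(W), 10(W), 12(W), 14(W) — all W, so L
n=16: →15(L), so W
n=17: →16(W) only, which is W, so L
n=18: →9(L), so W
n=19: →18(W) only, which is W, so L
L entries with 1 ≤ n ≤ 19 (n=0 is outside the asked range and is not counted): n = 1, 4, 7, 9, 11, 13, 15, 17, 19; that makes 9.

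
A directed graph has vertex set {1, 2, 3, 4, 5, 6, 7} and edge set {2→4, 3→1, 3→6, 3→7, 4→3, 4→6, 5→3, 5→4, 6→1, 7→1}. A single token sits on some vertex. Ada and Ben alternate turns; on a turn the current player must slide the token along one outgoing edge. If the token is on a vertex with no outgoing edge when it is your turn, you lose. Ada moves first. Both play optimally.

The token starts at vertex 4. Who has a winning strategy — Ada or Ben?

Compute win/loss labels from the base case upward. A position with no move is L. Any other position is W if it can reach an L in one move, else L.
Every edge goes from a vertex to one that appears earlier in the order 1, 7, 6, 3, 4, 2, 5, so processing vertices in that order labels each vertex after all of its successors.
1: no outgoing edge → L
7: W (go to 1, an L position)
6: W (go to 1, an L position)
3: W (go to 1, an L position)
4: L (options 3(W), 6(W) are all W)
2: W (go to 4, an L position)
5: W (go to 4, an L position)
The starting position 4 is L: whatever Ada does, the opponent receives a W position.

Ben wins.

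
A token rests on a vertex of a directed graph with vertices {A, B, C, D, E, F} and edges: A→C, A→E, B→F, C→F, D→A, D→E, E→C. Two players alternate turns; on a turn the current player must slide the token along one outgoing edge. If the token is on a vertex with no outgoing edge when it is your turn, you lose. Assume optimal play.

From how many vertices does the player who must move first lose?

Work bottom-up. With no move the player to move loses. Otherwise the position is W if at least one move leads to an L position for the opponent, and L if every move leads to a W.
Every edge goes from a vertex to one that appears earlier in the order F, C, E, A, D, B, so processing vertices in that order labels each vertex after all of its successors.
F: no outgoing edge → L
C: reaches L-position F → W
E: only reaches C(W), which is W → L
A: reaches L-position E → W
D: reaches L-position E → W
B: reaches L-position F → W
The L vertices are E, F; that is 2 in all.

2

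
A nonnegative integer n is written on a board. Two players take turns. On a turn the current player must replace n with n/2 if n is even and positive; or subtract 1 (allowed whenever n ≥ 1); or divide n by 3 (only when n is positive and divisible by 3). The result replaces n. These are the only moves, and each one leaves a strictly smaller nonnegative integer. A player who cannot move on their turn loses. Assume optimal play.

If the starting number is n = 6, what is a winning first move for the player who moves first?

Move to 2.

Build the W/L table. Terminal = L. A non-terminal position is W if it has a move to some L; otherwise it is L.
n=0: no move → L
n=1: →0(L), so W
n=2: →1(W) only, which is W, so L
n=3: →2(L), so W
n=4: →2(L), so W
n=5: →4(W) only, which is W, so L
n=6: →2(L), so W
From 6, the L positions reachable in one move are: 2, 5. Any move reaching one of these is winning.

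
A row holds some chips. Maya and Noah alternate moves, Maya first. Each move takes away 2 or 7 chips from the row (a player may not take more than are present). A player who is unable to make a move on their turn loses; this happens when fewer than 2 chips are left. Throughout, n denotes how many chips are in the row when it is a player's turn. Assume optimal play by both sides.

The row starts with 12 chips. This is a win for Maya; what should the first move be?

Remove 2, leaving 10.

Build the W/L table. Terminal = L. A non-terminal position is W if it has a move to some L; otherwise it is L.
n=0: no move → L
n=1: no move → L
n=2: reaches L-position 0 → W
n=3: reaches L-position 1 → W
n=4: only reaches 2(W), which is W → L
n=5: only reaches 3(W), which is W → L
n=6: reaches L-position 4 → W
n=7: reaches L-position 5 → W
n=8: reaches L-position 1 → W
n=9: only reaches 7(W), 2(W), all W → L
n=10: only reaches 8(W), 3(W), all W → L
n=11: reaches L-position 9 → W
n=12: reaches L-position 10 → W
From 12, the L positions reachable in one move are: 10, 5. Any move reaching one of these is winning.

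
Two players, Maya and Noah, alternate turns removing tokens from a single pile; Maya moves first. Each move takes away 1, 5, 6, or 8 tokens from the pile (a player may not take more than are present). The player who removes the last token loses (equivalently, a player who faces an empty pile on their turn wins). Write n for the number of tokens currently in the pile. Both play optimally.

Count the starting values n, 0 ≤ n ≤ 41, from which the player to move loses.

Compute win/loss labels from the base case upward. A position with no move is W. Any other position is W if it can reach an L in one move, else L.
n=0: no move; the opponent has just taken the last token and therefore loses → W
n=1: →0(W) only, which is W, so L
n=2: →1(L), so W
n=3: →2(W) only, which is W, so L
n=4: →3(L), so W
n=5: →4(W), 0(W) — all W, so L
n=6: →5(L), so W
n=7: →1(L), so W
n=8: →3(L), so W
n=9: →3(L), so W
n=10: →5(L), so W
n=11: →5(L), so W
n=12: →11(W), 7(W), 6(W), 4(W) — all W, so L
n=13: →12(L), so W
n=14: →13(W), 9(W), 8(W), 6(W) — all W, so L
n=15: →14(L), so W
n=16: →15(W), 11(W), 10(W), 8(W) — all W, so L
n=17: →16(L), so W
n=18: →12(L), so W
n=19: →14(L), so W
n=20: →14(L), so W
n=21: →16(L), so W
n=22: →16(L), so W
n=23: →22(W), 18(W), 17(W), 15(W) — all W, so L
n=24: →23(L), so W
n=25: →24(W), 20(W), 19(W), 17(W) — all W, so L
n=26: →25(L), so W
n=27: →26(W), 22(W), 21(W), 19(W) — all W, so L
n=28: →27(L), so W
n=29: →23(L), so W
n=30: →25(L), so W
n=31: →25(L), so W
n=32: →27(L), so W
n=33: →27(L), so W
n=34: →33(W), 29(W), 28(W), 26(W) — all W, so L
n=35: →34(L), so W
n=36: →35(W), 31(W), 30(W), 28(W) — all W, so L
n=37: →36(L), so W
n=38: →37(W), 33(W), 32(W), 30(W) — all W, so L
n=39: →38(L), so W
n=40: →34(L), so W
n=41: →36(L), so W
L entries with 0 ≤ n ≤ 41: n = 1, 3, 5, 12, 14, 16, 23, 25, 27, 34, 36, 38; that makes 12.

12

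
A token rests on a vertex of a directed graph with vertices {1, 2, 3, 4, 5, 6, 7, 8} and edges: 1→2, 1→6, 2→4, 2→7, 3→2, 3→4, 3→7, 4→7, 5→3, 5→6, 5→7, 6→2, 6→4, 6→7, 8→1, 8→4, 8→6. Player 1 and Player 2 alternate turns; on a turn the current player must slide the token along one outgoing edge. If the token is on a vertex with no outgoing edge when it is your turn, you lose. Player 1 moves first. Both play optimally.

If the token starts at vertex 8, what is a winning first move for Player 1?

Move to 1.

Build the W/L table. Terminal = L. A non-terminal position is W if it has a move to some L; otherwise it is L.
Every edge goes from a vertex to one that appears earlier in the order 7, 4, 2, 3, 6, 5, 1, 8, so processing vertices in that order labels each vertex after all of its successors.
7: no outgoing edge → L
4: →7(L), so W
2: →7(L), so W
3: →7(L), so W
6: →7(L), so W
5: →7(L), so W
1: →6(W), 2(W) — all W, so L
8: →1(L), so W
From 8, the L positions reachable in one move are: 1.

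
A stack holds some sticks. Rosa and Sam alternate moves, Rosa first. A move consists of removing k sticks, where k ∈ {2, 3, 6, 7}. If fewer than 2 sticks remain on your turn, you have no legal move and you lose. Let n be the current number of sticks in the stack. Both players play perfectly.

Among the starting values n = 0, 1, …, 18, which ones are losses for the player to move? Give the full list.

Positions with no move are L. A position that does have a move is losing for the player to move precisely when every available move leads to a winning position for the opponent. Fill in the labels:
n=0: no move → L
n=1: no move → L
n=2: reaches L-position 0 → W
n=3: reaches L-position 1 → W
n=4: reaches L-position 1 → W
n=5: only reaches 3(W), 2(W), all W → L
n=6: reaches L-position 0 → W
n=7: reaches L-position 5 → W
n=8: reaches L-position 5 → W
n=9: only reaches 7(W), 6(W), 3(W), 2(W), all W → L
n=10: only reaches 8(W), 7(W), 4(W), 3(W), all W → L
n=11: reaches L-position 9 → W
n=12: reaches L-position 10 → W
n=13: reaches L-position 10 → W
n=14: only reaches 12(W), 11(W), 8(W), 7(W), all W → L
n=15: reaches L-position 9 → W
n=16: reaches L-position 14 → W
n=17: reaches L-position 14 → W
n=18: only reaches 16(W), 15(W), 12(W), 11(W), all W → L
The losing starting values of n are exactly the entries labelled L in this table (7 of them).

0, 1, 5, 9, 10, 14, 18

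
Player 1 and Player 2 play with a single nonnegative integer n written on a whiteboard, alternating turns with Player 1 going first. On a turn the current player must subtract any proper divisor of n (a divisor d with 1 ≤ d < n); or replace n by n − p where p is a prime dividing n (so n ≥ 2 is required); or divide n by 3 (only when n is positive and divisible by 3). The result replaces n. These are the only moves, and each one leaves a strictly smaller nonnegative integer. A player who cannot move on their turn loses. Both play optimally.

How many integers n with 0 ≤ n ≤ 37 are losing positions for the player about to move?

9

Use the standard recursion: the mover loses at a terminal position; elsewhere, the mover wins exactly when some move hands the opponent an L position.
n=0: no move → L
n=1: no move → L
n=2: W (go to 0, an L position)
n=3: W (go to 0, an L position)
n=4: L (options 2(W), 3(W) are all W)
n=5: W (go to 0, an L position)
n=6: W (go to 4, an L position)
n=7: W (go to 0, an L position)
n=8: W (go to 4, an L position)
n=9: L (options 3(W), 6(W), 8(W) are all W)
n=10: W (go to 9, an L position)
n=11: W (go to 0, an L position)
n=12: W (go to 4, an L position)
n=13: W (go to 0, an L position)
n=14: L (options 7(W), 12(W), 13(W) are all W)
n=15: W (go to 14, an L position)
n=16: W (go to 14, an L position)
n=17: W (go to 0, an L position)
n=18: W (go to 9, an L position)
n=19: W (go to 0, an L position)
n=20: L (options 10(W), 15(W), 16(W), 18(W), 19(W) are all W)
n=21: W (go to 14, an L position)
n=22: W (go to 20, an L position)
n=23: W (go to 0, an L position)
n=24: W (go to 20, an L position)
n=25: W (go to 20, an L position)
n=26: L (options 13(W), 24(W), 25(W) are all W)
n=27: W (go to 9, an L position)
n=28: W (go to 14, an L position)
n=29: W (go to 0, an L position)
n=30: W (go to 20, an L position)
n=31: W (go to 0, an L position)
n=32: L (options 16(W), 24(W), 28(W), 30(W), 31(W) are all W)
n=33: W (go to 32, an L position)
n=34: W (go to 32, an L position)
n=35: L (options 28(W), 30(W), 34(W) are all W)
n=36: W (go to 32, an L position)
n=37: W (go to 0, an L position)
L entries with 0 ≤ n ≤ 37: n = 0, 1, 4, 9, 14, 20, 26, 32, 35; that makes 9.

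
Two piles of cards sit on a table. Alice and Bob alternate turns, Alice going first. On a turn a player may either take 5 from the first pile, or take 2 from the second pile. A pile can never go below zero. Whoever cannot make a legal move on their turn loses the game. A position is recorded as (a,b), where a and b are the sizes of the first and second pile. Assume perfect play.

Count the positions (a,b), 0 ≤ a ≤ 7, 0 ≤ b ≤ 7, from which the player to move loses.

32

Positions with no move are L. A position that does have a move is losing for the player to move precisely when every available move leads to a winning position for the opponent. Fill in the labels:
Every move lowers a or b (never raises either), so fill the grid row by row in increasing a, and left to right within a row: each cell's successors are then already labelled.
      b=0  b=1  b=2  b=3  b=4  b=5  b=6  b=7
a=0:    L    L    W    W    L    L    W    W
a=1:    L    L    W    W    L    L    W    W
a=2:    L    L    W    W    L    L    W    W
a=3:    L    L    W    W    L    L    W    W
a=4:    L    L    W    W    L    L    W    W
a=5:    W    W    L    L    W    W    L    L
a=6:    W    W    L    L    W    W    L    L
a=7:    W    W    L    L    W    W    L    L
Cells with no legal move (terminal, hence L): (0,0), (0,1), (1,0), (1,1), (2,0), (2,1), (3,0), (3,1), (4,0), (4,1).
The remaining L cells, each justified by listing all of its moves:
(0,4): →(0,2)(W) only, which is W, so L
(0,5): →(0,3)(W) only, which is W, so L
(1,4): →(1,2)(W) only, which is W, so L
(1,5): →(1,3)(W) only, which is W, so L
(2,4): →(2,2)(W) only, which is W, so L
(2,5): →(2,3)(W) only, which is W, so L
(3,4): →(3,2)(W) only, which is W, so L
(3,5): →(3,3)(W) only, which is W, so L
(4,4): →(4,2)(W) only, which is W, so L
(4,5): →(4,3)(W) only, which is W, so L
(5,2): →(0,2)(W), (5,0)(W) — all W, so L
(5,3): →(0,3)(W), (5,1)(W) — all W, so L
(5,6): →(0,6)(W), (5,4)(W) — all W, so L
(5,7): →(0,7)(W), (5,5)(W) — all W, so L
(6,2): →(1,2)(W), (6,0)(W) — all W, so L
(6,3): →(1,3)(W), (6,1)(W) — all W, so L
(6,6): →(1,6)(W), (6,4)(W) — all W, so L
(6,7): →(1,7)(W), (6,5)(W) — all W, so L
(7,2): →(2,2)(W), (7,0)(W) — all W, so L
(7,3): →(2,3)(W), (7,1)(W) — all W, so L
(7,6): →(2,6)(W), (7,4)(W) — all W, so L
(7,7): →(2,7)(W), (7,5)(W) — all W, so L
Every other cell has at least one move into one of the L cells above, so it is W.
L cells per row: a=0: 4, a=1: 4, a=2: 4, a=3: 4, a=4: 4, a=5: 4, a=6: 4, a=7: 4; total 32.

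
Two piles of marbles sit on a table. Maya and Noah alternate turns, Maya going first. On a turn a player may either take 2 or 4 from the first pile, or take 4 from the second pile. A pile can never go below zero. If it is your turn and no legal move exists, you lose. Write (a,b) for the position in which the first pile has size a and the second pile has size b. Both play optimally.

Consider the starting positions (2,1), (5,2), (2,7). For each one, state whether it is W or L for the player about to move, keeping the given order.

Compute win/loss labels from the base case upward. A position with no move is L. Any other position is W if it can reach an L in one move, else L.
No move ever increases a pile, so every position that can arise here has a ≤ 5 and b ≤ 7; it is enough to label the cells with 0 ≤ a ≤ 5 and 0 ≤ b ≤ 7.
Every move lowers a or b (never raises either), so fill the grid row by row in increasing a, and left to right within a row: each cell's successors are then already labelled.
      b=0  b=1  b=2  b=3  b=4  b=5  b=6  b=7
a=0:    L    L    L    L    W    W    W    W
a=1:    L    L    L    L    W    W    W    W
a=2:    W    W    W    W    L    L    L    L
a=3:    W    W    W    W    L    L    L    L
a=4:    W    W    W    W    W    W    W    W
a=5:    W    W    W    W    W    W    W    W
Cells with no legal move (terminal, hence L): (0,0), (0,1), (0,2), (0,3), (1,0), (1,1), (1,2), (1,3).
The remaining L cells, each justified by listing all of its moves:
(2,4): L (options (0,4)(W), (2,0)(W) are all W)
(2,5): L (options (0,5)(W), (2,1)(W) are all W)
(2,6): L (options (0,6)(W), (2,2)(W) are all W)
(2,7): L (options (0,7)(W), (2,3)(W) are all W)
(3,4): L (options (1,4)(W), (3,0)(W) are all W)
(3,5): L (options (1,5)(W), (3,1)(W) are all W)
(3,6): L (options (1,6)(W), (3,2)(W) are all W)
(3,7): L (options (1,7)(W), (3,3)(W) are all W)
Every other cell has at least one move into one of the L cells above, so it is W.
(2,1): the move to (0,1) reaches an L cell, so W
(5,2): the move to (1,2) reaches an L cell, so W
(2,7): one of the L cells justified above, so L

(2,1): W, (5,2): W, (2,7): L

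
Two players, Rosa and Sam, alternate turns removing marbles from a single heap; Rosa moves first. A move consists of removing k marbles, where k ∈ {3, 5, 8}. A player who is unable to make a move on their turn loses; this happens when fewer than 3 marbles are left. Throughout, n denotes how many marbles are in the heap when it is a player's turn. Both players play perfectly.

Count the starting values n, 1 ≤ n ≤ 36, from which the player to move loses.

Work bottom-up. With no move the player to move loses. Otherwise the position is W if at least one move leads to an L position for the opponent, and L if every move leads to a W.
n=0: no move → L
n=1: no move → L
n=2: no move → L
n=3: →0(L), so W
n=4: →1(L), so W
n=5: →2(L), so W
n=6: →1(L), so W
n=7: →2(L), so W
n=8: →0(L), so W
n=9: →1(L), so W
n=10: →2(L), so W
n=11: →8(W), 6(W), 3(W) — all W, so L
n=12: →9(W), 7(W), 4(W) — all W, so L
n=13: →10(W), 8(W), 5(W) — all W, so L
n=14: →11(L), so W
n=15: →12(L), so W
n=16: →13(L), so W
n=17: →12(L), so W
n=18: →13(L), so W
n=19: →11(L), so W
n=20: →12(L), so W
n=21: →13(L), so W
n=22: →19(W), 17(W), 14(W) — all W, so L
n=23: →20(W), 18(W), 15(W) — all W, so L
n=24: →21(W), 19(W), 16(W) — all W, so L
n=25: →22(L), so W
n=26: →23(L), so W
n=27: →24(L), so W
n=28: →23(L), so W
n=29: →24(L), so W
n=30: →22(L), so W
n=31: →23(L), so W
n=32: →24(L), so W
n=33: →30(W), 28(W), 25(W) — all W, so L
n=34: →31(W), 29(W), 26(W) — all W, so L
n=35: →32(W), 30(W), 27(W) — all W, so L
n=36: →33(L), so W
L entries with 1 ≤ n ≤ 36 (n=0 is outside the asked range and is not counted): n = 1, 2, 11, 12, 13, 22, 23, 24, 33, 34, 35; that makes 11.

11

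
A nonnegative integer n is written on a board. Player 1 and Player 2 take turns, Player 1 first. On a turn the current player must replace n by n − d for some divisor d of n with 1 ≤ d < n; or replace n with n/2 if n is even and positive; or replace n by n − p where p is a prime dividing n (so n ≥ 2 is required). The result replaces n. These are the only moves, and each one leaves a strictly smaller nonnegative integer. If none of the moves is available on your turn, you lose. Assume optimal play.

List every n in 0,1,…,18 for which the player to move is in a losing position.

0, 1, 4, 9, 14

Label each position W (a win for the player to move) or L (a loss). A position with no legal move is L; any other position is W exactly when some move reaches an L, and L when every move reaches a W.
n=0: no move → L
n=1: no move → L
n=2: →0(L), so W
n=3: →0(L), so W
n=4: →2(W), 3(W) — all W, so L
n=5: →0(L), so W
n=6: →4(L), so W
n=7: →0(L), so W
n=8: →4(L), so W
n=9: →6(W), 8(W) — all W, so L
n=10: →9(L), so W
n=11: →0(L), so W
n=12: →9(L), so W
n=13: →0(L), so W
n=14: →7(W), 12(W), 13(W) — all W, so L
n=15: →14(L), so W
n=16: →14(L), so W
n=17: →0(L), so W
n=18: →9(L), so W
The losing starting values of n are exactly the entries labelled L in this table (5 of them).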